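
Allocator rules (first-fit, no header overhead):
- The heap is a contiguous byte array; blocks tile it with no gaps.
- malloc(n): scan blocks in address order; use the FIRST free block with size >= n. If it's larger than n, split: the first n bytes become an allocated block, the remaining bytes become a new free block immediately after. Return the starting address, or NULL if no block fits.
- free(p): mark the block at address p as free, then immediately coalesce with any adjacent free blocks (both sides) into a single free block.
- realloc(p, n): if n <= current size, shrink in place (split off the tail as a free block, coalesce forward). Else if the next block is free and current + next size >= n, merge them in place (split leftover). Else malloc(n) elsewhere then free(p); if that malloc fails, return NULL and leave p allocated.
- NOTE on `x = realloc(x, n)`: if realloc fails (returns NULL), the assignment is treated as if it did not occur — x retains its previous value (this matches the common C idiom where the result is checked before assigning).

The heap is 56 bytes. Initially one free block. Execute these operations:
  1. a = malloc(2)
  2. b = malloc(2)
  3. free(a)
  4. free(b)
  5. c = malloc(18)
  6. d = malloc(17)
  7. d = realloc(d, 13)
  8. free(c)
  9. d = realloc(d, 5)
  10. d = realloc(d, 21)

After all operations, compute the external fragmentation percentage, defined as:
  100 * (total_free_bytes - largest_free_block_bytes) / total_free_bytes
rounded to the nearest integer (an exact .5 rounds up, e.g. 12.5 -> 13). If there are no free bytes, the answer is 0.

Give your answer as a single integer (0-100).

Op 1: a = malloc(2) -> a = 0; heap: [0-1 ALLOC][2-55 FREE]
Op 2: b = malloc(2) -> b = 2; heap: [0-1 ALLOC][2-3 ALLOC][4-55 FREE]
Op 3: free(a) -> (freed a); heap: [0-1 FREE][2-3 ALLOC][4-55 FREE]
Op 4: free(b) -> (freed b); heap: [0-55 FREE]
Op 5: c = malloc(18) -> c = 0; heap: [0-17 ALLOC][18-55 FREE]
Op 6: d = malloc(17) -> d = 18; heap: [0-17 ALLOC][18-34 ALLOC][35-55 FREE]
Op 7: d = realloc(d, 13) -> d = 18; heap: [0-17 ALLOC][18-30 ALLOC][31-55 FREE]
Op 8: free(c) -> (freed c); heap: [0-17 FREE][18-30 ALLOC][31-55 FREE]
Op 9: d = realloc(d, 5) -> d = 18; heap: [0-17 FREE][18-22 ALLOC][23-55 FREE]
Op 10: d = realloc(d, 21) -> d = 18; heap: [0-17 FREE][18-38 ALLOC][39-55 FREE]
Free blocks: [18 17] total_free=35 largest=18 -> 100*(35-18)/35 = 1700/35 ≈ 48.571 -> rounds to 49

Answer: 49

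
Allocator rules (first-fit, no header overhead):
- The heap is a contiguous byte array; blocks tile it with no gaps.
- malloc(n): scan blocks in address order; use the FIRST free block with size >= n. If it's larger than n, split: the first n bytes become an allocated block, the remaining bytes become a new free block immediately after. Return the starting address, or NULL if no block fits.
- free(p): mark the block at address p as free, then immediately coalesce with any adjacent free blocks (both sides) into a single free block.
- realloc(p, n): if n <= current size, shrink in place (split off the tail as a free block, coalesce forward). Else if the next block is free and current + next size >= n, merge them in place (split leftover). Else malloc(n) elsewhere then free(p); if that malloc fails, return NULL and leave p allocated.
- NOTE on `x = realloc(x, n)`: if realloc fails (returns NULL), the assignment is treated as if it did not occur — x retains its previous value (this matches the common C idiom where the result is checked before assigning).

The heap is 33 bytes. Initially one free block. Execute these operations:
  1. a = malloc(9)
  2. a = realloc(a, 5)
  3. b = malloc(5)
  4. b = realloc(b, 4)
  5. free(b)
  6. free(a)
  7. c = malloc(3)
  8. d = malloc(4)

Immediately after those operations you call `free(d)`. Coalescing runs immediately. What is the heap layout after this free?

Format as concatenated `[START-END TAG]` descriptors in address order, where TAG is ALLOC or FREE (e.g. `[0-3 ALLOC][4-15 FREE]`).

Op 1: a = malloc(9) -> a = 0; heap: [0-8 ALLOC][9-32 FREE]
Op 2: a = realloc(a, 5) -> a = 0; heap: [0-4 ALLOC][5-32 FREE]
Op 3: b = malloc(5) -> b = 5; heap: [0-4 ALLOC][5-9 ALLOC][10-32 FREE]
Op 4: b = realloc(b, 4) -> b = 5; heap: [0-4 ALLOC][5-8 ALLOC][9-32 FREE]
Op 5: free(b) -> (freed b); heap: [0-4 ALLOC][5-32 FREE]
Op 6: free(a) -> (freed a); heap: [0-32 FREE]
Op 7: c = malloc(3) -> c = 0; heap: [0-2 ALLOC][3-32 FREE]
Op 8: d = malloc(4) -> d = 3; heap: [0-2 ALLOC][3-6 ALLOC][7-32 FREE]
free(d): d = 3 -> block [3-6 ALLOC]; mark free, coalesce with adjacent free neighbors -> [0-2 ALLOC][3-32 FREE]

Answer: [0-2 ALLOC][3-32 FREE]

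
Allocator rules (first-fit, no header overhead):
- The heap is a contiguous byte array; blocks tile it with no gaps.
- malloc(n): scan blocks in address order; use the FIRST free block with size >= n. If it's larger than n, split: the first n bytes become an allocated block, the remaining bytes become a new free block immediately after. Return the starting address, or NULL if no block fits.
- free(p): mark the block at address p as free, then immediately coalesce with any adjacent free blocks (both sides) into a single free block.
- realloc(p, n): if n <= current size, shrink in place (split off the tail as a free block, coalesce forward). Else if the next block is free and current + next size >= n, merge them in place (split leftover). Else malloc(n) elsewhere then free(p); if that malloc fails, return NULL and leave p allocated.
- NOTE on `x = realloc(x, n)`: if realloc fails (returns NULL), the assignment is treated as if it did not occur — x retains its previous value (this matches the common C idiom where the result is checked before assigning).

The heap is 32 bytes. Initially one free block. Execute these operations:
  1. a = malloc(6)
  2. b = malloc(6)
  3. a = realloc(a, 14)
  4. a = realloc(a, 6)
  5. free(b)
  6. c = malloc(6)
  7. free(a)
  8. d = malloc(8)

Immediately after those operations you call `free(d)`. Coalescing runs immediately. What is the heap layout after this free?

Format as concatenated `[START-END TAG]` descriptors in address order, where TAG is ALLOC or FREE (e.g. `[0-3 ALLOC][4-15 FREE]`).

Op 1: a = malloc(6) -> a = 0; heap: [0-5 ALLOC][6-31 FREE]
Op 2: b = malloc(6) -> b = 6; heap: [0-5 ALLOC][6-11 ALLOC][12-31 FREE]
Op 3: a = realloc(a, 14) -> a = 12; heap: [0-5 FREE][6-11 ALLOC][12-25 ALLOC][26-31 FREE]
Op 4: a = realloc(a, 6) -> a = 12; heap: [0-5 FREE][6-11 ALLOC][12-17 ALLOC][18-31 FREE]
Op 5: free(b) -> (freed b); heap: [0-11 FREE][12-17 ALLOC][18-31 FREE]
Op 6: c = malloc(6) -> c = 0; heap: [0-5 ALLOC][6-11 FREE][12-17 ALLOC][18-31 FREE]
Op 7: free(a) -> (freed a); heap: [0-5 ALLOC][6-31 FREE]
Op 8: d = malloc(8) -> d = 6; heap: [0-5 ALLOC][6-13 ALLOC][14-31 FREE]
free(d): d = 6 -> block [6-13 ALLOC]; mark free, coalesce with adjacent free neighbors -> [0-5 ALLOC][6-31 FREE]

Answer: [0-5 ALLOC][6-31 FREE]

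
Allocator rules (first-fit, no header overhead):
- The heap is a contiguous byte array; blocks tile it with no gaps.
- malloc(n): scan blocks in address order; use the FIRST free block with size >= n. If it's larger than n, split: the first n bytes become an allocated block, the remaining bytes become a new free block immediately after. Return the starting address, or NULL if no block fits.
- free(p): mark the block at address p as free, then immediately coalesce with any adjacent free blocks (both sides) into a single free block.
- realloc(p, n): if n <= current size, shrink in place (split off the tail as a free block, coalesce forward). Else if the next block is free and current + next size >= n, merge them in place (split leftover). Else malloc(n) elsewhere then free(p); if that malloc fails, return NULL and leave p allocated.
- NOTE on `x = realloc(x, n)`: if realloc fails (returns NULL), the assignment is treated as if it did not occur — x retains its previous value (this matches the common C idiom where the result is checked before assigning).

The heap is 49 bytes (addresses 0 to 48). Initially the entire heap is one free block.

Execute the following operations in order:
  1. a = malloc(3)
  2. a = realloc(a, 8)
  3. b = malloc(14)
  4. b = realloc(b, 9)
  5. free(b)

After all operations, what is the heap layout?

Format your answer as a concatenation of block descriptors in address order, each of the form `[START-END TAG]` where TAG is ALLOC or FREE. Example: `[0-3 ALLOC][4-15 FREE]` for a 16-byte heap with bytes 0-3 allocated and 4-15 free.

Answer: [0-7 ALLOC][8-48 FREE]

Derivation:
Op 1: a = malloc(3) -> a = 0; heap: [0-2 ALLOC][3-48 FREE]
Op 2: a = realloc(a, 8) -> a = 0; heap: [0-7 ALLOC][8-48 FREE]
Op 3: b = malloc(14) -> b = 8; heap: [0-7 ALLOC][8-21 ALLOC][22-48 FREE]
Op 4: b = realloc(b, 9) -> b = 8; heap: [0-7 ALLOC][8-16 ALLOC][17-48 FREE]
Op 5: free(b) -> (freed b); heap: [0-7 ALLOC][8-48 FREE]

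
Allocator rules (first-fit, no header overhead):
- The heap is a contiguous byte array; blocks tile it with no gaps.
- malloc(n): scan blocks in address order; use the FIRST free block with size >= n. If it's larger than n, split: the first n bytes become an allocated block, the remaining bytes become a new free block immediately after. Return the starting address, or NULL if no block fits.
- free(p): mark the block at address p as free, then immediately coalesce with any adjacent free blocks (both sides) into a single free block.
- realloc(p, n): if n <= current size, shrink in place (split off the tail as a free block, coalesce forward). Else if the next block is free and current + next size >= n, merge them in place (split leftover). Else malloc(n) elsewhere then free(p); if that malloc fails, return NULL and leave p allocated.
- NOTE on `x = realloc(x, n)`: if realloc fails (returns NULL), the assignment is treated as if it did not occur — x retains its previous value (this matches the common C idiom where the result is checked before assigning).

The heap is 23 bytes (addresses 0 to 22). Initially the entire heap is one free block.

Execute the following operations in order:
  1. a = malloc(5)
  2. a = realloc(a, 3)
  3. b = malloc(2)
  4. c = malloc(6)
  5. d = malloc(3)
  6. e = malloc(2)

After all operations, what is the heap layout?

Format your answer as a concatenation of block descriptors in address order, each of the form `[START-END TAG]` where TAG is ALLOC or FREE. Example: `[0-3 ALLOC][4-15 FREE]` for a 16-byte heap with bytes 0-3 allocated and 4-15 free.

Op 1: a = malloc(5) -> a = 0; heap: [0-4 ALLOC][5-22 FREE]
Op 2: a = realloc(a, 3) -> a = 0; heap: [0-2 ALLOC][3-22 FREE]
Op 3: b = malloc(2) -> b = 3; heap: [0-2 ALLOC][3-4 ALLOC][5-22 FREE]
Op 4: c = malloc(6) -> c = 5; heap: [0-2 ALLOC][3-4 ALLOC][5-10 ALLOC][11-22 FREE]
Op 5: d = malloc(3) -> d = 11; heap: [0-2 ALLOC][3-4 ALLOC][5-10 ALLOC][11-13 ALLOC][14-22 FREE]
Op 6: e = malloc(2) -> e = 14; heap: [0-2 ALLOC][3-4 ALLOC][5-10 ALLOC][11-13 ALLOC][14-15 ALLOC][16-22 FREE]

Answer: [0-2 ALLOC][3-4 ALLOC][5-10 ALLOC][11-13 ALLOC][14-15 ALLOC][16-22 FREE]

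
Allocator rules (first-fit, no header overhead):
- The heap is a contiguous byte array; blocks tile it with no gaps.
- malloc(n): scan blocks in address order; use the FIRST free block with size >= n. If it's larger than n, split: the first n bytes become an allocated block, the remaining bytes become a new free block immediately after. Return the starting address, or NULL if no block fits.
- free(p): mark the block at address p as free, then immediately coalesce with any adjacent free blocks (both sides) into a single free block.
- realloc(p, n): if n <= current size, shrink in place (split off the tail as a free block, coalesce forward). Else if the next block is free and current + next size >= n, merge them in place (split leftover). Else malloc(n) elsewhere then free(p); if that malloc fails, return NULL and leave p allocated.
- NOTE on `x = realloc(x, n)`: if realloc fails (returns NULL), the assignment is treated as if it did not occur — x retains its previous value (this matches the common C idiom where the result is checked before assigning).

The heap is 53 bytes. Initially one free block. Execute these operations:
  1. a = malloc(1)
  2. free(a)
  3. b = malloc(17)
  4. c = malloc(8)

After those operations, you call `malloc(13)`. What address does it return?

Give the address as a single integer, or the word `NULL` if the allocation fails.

Op 1: a = malloc(1) -> a = 0; heap: [0-0 ALLOC][1-52 FREE]
Op 2: free(a) -> (freed a); heap: [0-52 FREE]
Op 3: b = malloc(17) -> b = 0; heap: [0-16 ALLOC][17-52 FREE]
Op 4: c = malloc(8) -> c = 17; heap: [0-16 ALLOC][17-24 ALLOC][25-52 FREE]
malloc(13): first-fit scan over [0-16 ALLOC][17-24 ALLOC][25-52 FREE] -> 25

Answer: 25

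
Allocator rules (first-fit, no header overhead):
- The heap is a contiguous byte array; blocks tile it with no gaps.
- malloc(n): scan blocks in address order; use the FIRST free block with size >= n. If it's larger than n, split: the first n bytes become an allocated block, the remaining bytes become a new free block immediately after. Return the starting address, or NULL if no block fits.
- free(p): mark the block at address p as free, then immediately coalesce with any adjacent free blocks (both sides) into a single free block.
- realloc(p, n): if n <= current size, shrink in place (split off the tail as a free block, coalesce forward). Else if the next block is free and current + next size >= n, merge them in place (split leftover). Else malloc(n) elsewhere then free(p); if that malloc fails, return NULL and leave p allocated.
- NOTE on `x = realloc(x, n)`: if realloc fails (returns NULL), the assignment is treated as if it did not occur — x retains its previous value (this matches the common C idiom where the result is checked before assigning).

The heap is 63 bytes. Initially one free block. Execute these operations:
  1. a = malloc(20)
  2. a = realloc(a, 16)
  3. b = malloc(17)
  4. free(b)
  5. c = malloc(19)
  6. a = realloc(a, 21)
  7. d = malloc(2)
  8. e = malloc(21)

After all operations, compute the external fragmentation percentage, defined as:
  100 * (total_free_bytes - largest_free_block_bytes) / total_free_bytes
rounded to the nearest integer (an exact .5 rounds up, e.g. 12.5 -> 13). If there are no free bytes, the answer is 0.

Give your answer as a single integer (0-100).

Answer: 33

Derivation:
Op 1: a = malloc(20) -> a = 0; heap: [0-19 ALLOC][20-62 FREE]
Op 2: a = realloc(a, 16) -> a = 0; heap: [0-15 ALLOC][16-62 FREE]
Op 3: b = malloc(17) -> b = 16; heap: [0-15 ALLOC][16-32 ALLOC][33-62 FREE]
Op 4: free(b) -> (freed b); heap: [0-15 ALLOC][16-62 FREE]
Op 5: c = malloc(19) -> c = 16; heap: [0-15 ALLOC][16-34 ALLOC][35-62 FREE]
Op 6: a = realloc(a, 21) -> a = 35; heap: [0-15 FREE][16-34 ALLOC][35-55 ALLOC][56-62 FREE]
Op 7: d = malloc(2) -> d = 0; heap: [0-1 ALLOC][2-15 FREE][16-34 ALLOC][35-55 ALLOC][56-62 FREE]
Op 8: e = malloc(21) -> e = NULL; heap: [0-1 ALLOC][2-15 FREE][16-34 ALLOC][35-55 ALLOC][56-62 FREE]
Free blocks: [14 7] total_free=21 largest=14 -> 100*(21-14)/21 = 700/21 ≈ 33.333 -> rounds to 33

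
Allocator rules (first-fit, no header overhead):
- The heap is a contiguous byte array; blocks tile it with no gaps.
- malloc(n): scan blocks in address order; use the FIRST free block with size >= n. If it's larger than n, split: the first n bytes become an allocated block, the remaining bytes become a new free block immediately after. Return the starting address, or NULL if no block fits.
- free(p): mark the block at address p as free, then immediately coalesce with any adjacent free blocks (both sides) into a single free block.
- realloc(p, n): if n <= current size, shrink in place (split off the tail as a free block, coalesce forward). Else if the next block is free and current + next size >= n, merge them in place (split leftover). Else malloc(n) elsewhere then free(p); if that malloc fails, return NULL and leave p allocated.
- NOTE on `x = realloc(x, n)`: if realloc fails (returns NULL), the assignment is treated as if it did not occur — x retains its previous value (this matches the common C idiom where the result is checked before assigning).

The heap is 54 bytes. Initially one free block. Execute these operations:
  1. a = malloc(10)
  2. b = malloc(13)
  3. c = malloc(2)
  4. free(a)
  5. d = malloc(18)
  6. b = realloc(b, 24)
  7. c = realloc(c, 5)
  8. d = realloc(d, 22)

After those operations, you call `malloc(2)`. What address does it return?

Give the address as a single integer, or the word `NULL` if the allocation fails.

Op 1: a = malloc(10) -> a = 0; heap: [0-9 ALLOC][10-53 FREE]
Op 2: b = malloc(13) -> b = 10; heap: [0-9 ALLOC][10-22 ALLOC][23-53 FREE]
Op 3: c = malloc(2) -> c = 23; heap: [0-9 ALLOC][10-22 ALLOC][23-24 ALLOC][25-53 FREE]
Op 4: free(a) -> (freed a); heap: [0-9 FREE][10-22 ALLOC][23-24 ALLOC][25-53 FREE]
Op 5: d = malloc(18) -> d = 25; heap: [0-9 FREE][10-22 ALLOC][23-24 ALLOC][25-42 ALLOC][43-53 FREE]
Op 6: b = realloc(b, 24) -> NULL (b unchanged); heap: [0-9 FREE][10-22 ALLOC][23-24 ALLOC][25-42 ALLOC][43-53 FREE]
Op 7: c = realloc(c, 5) -> c = 0; heap: [0-4 ALLOC][5-9 FREE][10-22 ALLOC][23-24 FREE][25-42 ALLOC][43-53 FREE]
Op 8: d = realloc(d, 22) -> d = 25; heap: [0-4 ALLOC][5-9 FREE][10-22 ALLOC][23-24 FREE][25-46 ALLOC][47-53 FREE]
malloc(2): first-fit scan over [0-4 ALLOC][5-9 FREE][10-22 ALLOC][23-24 FREE][25-46 ALLOC][47-53 FREE] -> 5

Answer: 5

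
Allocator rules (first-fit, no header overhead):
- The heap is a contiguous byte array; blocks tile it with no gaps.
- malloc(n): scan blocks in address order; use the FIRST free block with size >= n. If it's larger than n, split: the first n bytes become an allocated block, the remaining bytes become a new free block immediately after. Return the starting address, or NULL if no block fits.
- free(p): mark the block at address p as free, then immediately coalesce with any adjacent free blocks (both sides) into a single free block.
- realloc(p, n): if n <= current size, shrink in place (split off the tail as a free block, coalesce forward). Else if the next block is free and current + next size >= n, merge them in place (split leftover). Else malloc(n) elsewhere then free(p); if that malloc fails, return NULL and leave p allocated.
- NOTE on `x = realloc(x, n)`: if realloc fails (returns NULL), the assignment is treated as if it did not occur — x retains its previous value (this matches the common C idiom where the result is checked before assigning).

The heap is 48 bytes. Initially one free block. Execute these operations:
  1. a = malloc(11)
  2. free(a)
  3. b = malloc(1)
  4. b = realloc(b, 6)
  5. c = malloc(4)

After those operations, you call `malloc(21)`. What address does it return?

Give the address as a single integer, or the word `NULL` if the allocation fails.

Answer: 10

Derivation:
Op 1: a = malloc(11) -> a = 0; heap: [0-10 ALLOC][11-47 FREE]
Op 2: free(a) -> (freed a); heap: [0-47 FREE]
Op 3: b = malloc(1) -> b = 0; heap: [0-0 ALLOC][1-47 FREE]
Op 4: b = realloc(b, 6) -> b = 0; heap: [0-5 ALLOC][6-47 FREE]
Op 5: c = malloc(4) -> c = 6; heap: [0-5 ALLOC][6-9 ALLOC][10-47 FREE]
malloc(21): first-fit scan over [0-5 ALLOC][6-9 ALLOC][10-47 FREE] -> 10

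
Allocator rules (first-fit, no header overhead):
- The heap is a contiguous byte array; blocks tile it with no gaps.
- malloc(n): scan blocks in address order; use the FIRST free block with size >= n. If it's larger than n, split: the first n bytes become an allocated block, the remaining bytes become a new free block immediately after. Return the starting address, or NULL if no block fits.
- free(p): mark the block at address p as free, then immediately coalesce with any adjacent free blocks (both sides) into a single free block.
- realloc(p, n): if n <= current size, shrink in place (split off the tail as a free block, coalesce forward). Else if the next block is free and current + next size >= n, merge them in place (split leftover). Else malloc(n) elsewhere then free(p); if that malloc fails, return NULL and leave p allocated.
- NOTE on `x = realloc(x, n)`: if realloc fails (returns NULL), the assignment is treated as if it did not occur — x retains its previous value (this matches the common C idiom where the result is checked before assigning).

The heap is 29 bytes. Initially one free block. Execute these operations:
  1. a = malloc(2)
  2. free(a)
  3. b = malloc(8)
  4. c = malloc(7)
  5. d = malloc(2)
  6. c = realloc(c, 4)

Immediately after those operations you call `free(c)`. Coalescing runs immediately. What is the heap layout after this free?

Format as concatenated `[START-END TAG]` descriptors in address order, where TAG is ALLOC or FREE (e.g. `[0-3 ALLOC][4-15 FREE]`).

Answer: [0-7 ALLOC][8-14 FREE][15-16 ALLOC][17-28 FREE]

Derivation:
Op 1: a = malloc(2) -> a = 0; heap: [0-1 ALLOC][2-28 FREE]
Op 2: free(a) -> (freed a); heap: [0-28 FREE]
Op 3: b = malloc(8) -> b = 0; heap: [0-7 ALLOC][8-28 FREE]
Op 4: c = malloc(7) -> c = 8; heap: [0-7 ALLOC][8-14 ALLOC][15-28 FREE]
Op 5: d = malloc(2) -> d = 15; heap: [0-7 ALLOC][8-14 ALLOC][15-16 ALLOC][17-28 FREE]
Op 6: c = realloc(c, 4) -> c = 8; heap: [0-7 ALLOC][8-11 ALLOC][12-14 FREE][15-16 ALLOC][17-28 FREE]
free(c): c = 8 -> block [8-11 ALLOC]; mark free, coalesce with adjacent free neighbors -> [0-7 ALLOC][8-14 FREE][15-16 ALLOC][17-28 FREE]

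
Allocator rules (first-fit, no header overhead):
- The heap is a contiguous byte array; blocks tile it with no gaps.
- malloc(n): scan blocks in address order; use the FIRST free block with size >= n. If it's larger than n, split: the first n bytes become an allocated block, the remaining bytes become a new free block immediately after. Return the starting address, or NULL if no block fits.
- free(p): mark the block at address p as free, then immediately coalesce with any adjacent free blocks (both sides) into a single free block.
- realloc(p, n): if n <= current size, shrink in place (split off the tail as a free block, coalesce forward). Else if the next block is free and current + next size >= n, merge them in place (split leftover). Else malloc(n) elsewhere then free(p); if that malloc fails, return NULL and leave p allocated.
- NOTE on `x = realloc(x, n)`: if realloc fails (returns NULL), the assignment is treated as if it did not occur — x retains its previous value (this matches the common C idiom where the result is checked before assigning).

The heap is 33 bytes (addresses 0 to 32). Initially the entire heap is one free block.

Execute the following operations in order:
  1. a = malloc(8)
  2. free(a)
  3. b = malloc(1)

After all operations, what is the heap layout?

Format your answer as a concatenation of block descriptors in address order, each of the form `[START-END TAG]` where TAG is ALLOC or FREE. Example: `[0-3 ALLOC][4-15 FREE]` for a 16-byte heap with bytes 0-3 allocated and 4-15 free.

Answer: [0-0 ALLOC][1-32 FREE]

Derivation:
Op 1: a = malloc(8) -> a = 0; heap: [0-7 ALLOC][8-32 FREE]
Op 2: free(a) -> (freed a); heap: [0-32 FREE]
Op 3: b = malloc(1) -> b = 0; heap: [0-0 ALLOC][1-32 FREE]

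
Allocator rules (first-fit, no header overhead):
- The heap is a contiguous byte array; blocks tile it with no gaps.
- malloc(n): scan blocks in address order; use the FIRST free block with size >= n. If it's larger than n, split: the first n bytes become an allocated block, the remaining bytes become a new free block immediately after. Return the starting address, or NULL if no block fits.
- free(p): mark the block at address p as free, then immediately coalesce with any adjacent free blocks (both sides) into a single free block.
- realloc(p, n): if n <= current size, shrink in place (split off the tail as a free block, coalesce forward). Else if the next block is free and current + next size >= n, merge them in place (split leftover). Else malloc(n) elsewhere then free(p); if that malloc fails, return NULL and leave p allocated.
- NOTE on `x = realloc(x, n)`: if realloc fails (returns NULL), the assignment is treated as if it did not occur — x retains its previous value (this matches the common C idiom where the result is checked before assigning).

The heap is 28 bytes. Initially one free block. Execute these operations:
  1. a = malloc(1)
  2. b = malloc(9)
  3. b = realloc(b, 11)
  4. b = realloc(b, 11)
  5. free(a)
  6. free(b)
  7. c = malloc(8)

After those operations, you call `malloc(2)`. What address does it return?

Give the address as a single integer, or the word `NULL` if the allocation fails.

Op 1: a = malloc(1) -> a = 0; heap: [0-0 ALLOC][1-27 FREE]
Op 2: b = malloc(9) -> b = 1; heap: [0-0 ALLOC][1-9 ALLOC][10-27 FREE]
Op 3: b = realloc(b, 11) -> b = 1; heap: [0-0 ALLOC][1-11 ALLOC][12-27 FREE]
Op 4: b = realloc(b, 11) -> b = 1; heap: [0-0 ALLOC][1-11 ALLOC][12-27 FREE]
Op 5: free(a) -> (freed a); heap: [0-0 FREE][1-11 ALLOC][12-27 FREE]
Op 6: free(b) -> (freed b); heap: [0-27 FREE]
Op 7: c = malloc(8) -> c = 0; heap: [0-7 ALLOC][8-27 FREE]
malloc(2): first-fit scan over [0-7 ALLOC][8-27 FREE] -> 8

Answer: 8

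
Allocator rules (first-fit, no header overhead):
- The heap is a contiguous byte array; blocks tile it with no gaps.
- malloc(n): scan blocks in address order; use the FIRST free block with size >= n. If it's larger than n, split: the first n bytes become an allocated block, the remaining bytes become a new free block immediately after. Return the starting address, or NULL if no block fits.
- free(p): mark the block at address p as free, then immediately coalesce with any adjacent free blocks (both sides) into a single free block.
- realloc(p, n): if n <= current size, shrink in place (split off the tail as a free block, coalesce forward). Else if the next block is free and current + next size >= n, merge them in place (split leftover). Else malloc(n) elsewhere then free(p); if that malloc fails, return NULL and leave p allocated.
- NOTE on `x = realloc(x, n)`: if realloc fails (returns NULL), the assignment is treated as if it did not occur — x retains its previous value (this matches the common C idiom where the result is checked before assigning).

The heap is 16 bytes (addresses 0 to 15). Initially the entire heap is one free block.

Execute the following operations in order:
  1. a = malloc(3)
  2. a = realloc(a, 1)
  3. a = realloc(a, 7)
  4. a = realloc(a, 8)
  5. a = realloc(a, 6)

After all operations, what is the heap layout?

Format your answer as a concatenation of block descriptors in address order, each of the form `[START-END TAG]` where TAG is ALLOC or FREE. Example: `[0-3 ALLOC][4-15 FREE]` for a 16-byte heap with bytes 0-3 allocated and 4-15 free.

Op 1: a = malloc(3) -> a = 0; heap: [0-2 ALLOC][3-15 FREE]
Op 2: a = realloc(a, 1) -> a = 0; heap: [0-0 ALLOC][1-15 FREE]
Op 3: a = realloc(a, 7) -> a = 0; heap: [0-6 ALLOC][7-15 FREE]
Op 4: a = realloc(a, 8) -> a = 0; heap: [0-7 ALLOC][8-15 FREE]
Op 5: a = realloc(a, 6) -> a = 0; heap: [0-5 ALLOC][6-15 FREE]

Answer: [0-5 ALLOC][6-15 FREE]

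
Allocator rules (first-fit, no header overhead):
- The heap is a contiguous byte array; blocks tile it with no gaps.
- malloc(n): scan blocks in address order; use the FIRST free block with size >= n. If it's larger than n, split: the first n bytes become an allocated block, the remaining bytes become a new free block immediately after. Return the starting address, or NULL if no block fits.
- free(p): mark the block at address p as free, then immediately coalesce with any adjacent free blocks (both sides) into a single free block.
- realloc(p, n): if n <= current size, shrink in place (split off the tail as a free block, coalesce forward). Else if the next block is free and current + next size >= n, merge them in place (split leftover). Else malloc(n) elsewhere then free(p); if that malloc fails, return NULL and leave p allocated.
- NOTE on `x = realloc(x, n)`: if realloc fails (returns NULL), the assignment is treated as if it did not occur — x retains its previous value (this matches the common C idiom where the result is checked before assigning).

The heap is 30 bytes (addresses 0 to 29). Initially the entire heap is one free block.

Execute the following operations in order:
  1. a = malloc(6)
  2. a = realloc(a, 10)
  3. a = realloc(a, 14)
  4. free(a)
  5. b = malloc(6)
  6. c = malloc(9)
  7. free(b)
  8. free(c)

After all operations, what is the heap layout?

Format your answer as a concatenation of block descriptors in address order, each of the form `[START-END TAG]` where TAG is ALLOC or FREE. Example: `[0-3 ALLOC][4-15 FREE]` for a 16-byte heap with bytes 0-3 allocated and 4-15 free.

Op 1: a = malloc(6) -> a = 0; heap: [0-5 ALLOC][6-29 FREE]
Op 2: a = realloc(a, 10) -> a = 0; heap: [0-9 ALLOC][10-29 FREE]
Op 3: a = realloc(a, 14) -> a = 0; heap: [0-13 ALLOC][14-29 FREE]
Op 4: free(a) -> (freed a); heap: [0-29 FREE]
Op 5: b = malloc(6) -> b = 0; heap: [0-5 ALLOC][6-29 FREE]
Op 6: c = malloc(9) -> c = 6; heap: [0-5 ALLOC][6-14 ALLOC][15-29 FREE]
Op 7: free(b) -> (freed b); heap: [0-5 FREE][6-14 ALLOC][15-29 FREE]
Op 8: free(c) -> (freed c); heap: [0-29 FREE]

Answer: [0-29 FREE]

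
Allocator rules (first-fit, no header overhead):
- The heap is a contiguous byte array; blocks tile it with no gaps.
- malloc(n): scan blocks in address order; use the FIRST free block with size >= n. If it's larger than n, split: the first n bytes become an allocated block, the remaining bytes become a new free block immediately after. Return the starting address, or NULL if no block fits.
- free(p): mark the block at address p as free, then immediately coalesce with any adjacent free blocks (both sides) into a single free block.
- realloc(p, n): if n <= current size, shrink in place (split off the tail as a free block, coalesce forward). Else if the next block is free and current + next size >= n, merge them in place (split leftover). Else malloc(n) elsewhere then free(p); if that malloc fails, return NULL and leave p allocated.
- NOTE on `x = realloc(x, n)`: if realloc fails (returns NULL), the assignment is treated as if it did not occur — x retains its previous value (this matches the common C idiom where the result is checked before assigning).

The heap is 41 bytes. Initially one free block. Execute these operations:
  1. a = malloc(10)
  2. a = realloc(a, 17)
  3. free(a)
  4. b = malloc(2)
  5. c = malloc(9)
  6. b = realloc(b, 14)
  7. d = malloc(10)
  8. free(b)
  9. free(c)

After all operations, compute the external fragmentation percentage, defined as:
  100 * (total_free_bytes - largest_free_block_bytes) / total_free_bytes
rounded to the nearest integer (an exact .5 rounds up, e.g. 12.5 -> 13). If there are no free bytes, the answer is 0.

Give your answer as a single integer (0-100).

Answer: 19

Derivation:
Op 1: a = malloc(10) -> a = 0; heap: [0-9 ALLOC][10-40 FREE]
Op 2: a = realloc(a, 17) -> a = 0; heap: [0-16 ALLOC][17-40 FREE]
Op 3: free(a) -> (freed a); heap: [0-40 FREE]
Op 4: b = malloc(2) -> b = 0; heap: [0-1 ALLOC][2-40 FREE]
Op 5: c = malloc(9) -> c = 2; heap: [0-1 ALLOC][2-10 ALLOC][11-40 FREE]
Op 6: b = realloc(b, 14) -> b = 11; heap: [0-1 FREE][2-10 ALLOC][11-24 ALLOC][25-40 FREE]
Op 7: d = malloc(10) -> d = 25; heap: [0-1 FREE][2-10 ALLOC][11-24 ALLOC][25-34 ALLOC][35-40 FREE]
Op 8: free(b) -> (freed b); heap: [0-1 FREE][2-10 ALLOC][11-24 FREE][25-34 ALLOC][35-40 FREE]
Op 9: free(c) -> (freed c); heap: [0-24 FREE][25-34 ALLOC][35-40 FREE]
Free blocks: [25 6] total_free=31 largest=25 -> 100*(31-25)/31 = 600/31 ≈ 19.355 -> rounds to 19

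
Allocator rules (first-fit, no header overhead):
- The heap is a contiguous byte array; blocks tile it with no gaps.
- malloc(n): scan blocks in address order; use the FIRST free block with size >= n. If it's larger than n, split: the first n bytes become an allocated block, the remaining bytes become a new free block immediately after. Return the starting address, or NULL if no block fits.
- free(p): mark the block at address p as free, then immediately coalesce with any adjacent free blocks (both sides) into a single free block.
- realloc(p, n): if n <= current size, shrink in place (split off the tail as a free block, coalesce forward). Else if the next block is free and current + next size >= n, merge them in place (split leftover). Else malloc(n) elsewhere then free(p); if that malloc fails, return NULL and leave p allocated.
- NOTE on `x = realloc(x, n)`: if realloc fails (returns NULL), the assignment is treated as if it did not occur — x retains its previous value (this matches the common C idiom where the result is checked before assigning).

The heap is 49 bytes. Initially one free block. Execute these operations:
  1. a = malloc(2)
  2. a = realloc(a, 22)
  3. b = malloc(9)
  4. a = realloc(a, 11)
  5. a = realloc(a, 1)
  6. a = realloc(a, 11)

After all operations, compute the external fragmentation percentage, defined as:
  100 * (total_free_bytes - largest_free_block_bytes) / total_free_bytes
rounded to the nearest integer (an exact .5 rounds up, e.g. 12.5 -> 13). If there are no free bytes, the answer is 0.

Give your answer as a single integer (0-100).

Op 1: a = malloc(2) -> a = 0; heap: [0-1 ALLOC][2-48 FREE]
Op 2: a = realloc(a, 22) -> a = 0; heap: [0-21 ALLOC][22-48 FREE]
Op 3: b = malloc(9) -> b = 22; heap: [0-21 ALLOC][22-30 ALLOC][31-48 FREE]
Op 4: a = realloc(a, 11) -> a = 0; heap: [0-10 ALLOC][11-21 FREE][22-30 ALLOC][31-48 FREE]
Op 5: a = realloc(a, 1) -> a = 0; heap: [0-0 ALLOC][1-21 FREE][22-30 ALLOC][31-48 FREE]
Op 6: a = realloc(a, 11) -> a = 0; heap: [0-10 ALLOC][11-21 FREE][22-30 ALLOC][31-48 FREE]
Free blocks: [11 18] total_free=29 largest=18 -> 100*(29-18)/29 = 1100/29 ≈ 37.931 -> rounds to 38

Answer: 38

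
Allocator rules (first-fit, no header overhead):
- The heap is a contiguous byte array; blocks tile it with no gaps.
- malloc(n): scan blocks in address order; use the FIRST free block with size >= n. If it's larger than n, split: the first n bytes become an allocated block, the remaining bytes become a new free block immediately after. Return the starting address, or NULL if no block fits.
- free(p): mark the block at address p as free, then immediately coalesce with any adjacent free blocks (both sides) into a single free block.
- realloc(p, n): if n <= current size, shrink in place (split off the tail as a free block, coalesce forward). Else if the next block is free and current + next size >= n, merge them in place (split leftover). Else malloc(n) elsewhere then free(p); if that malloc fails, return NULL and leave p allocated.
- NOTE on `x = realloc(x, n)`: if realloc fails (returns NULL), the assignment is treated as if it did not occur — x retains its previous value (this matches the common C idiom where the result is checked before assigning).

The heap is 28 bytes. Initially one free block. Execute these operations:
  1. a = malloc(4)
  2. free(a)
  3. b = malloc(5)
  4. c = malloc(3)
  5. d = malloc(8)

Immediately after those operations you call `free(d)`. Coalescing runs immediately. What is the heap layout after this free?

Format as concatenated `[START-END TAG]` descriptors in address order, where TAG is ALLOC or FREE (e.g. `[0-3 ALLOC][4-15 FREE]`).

Op 1: a = malloc(4) -> a = 0; heap: [0-3 ALLOC][4-27 FREE]
Op 2: free(a) -> (freed a); heap: [0-27 FREE]
Op 3: b = malloc(5) -> b = 0; heap: [0-4 ALLOC][5-27 FREE]
Op 4: c = malloc(3) -> c = 5; heap: [0-4 ALLOC][5-7 ALLOC][8-27 FREE]
Op 5: d = malloc(8) -> d = 8; heap: [0-4 ALLOC][5-7 ALLOC][8-15 ALLOC][16-27 FREE]
free(d): d = 8 -> block [8-15 ALLOC]; mark free, coalesce with adjacent free neighbors -> [0-4 ALLOC][5-7 ALLOC][8-27 FREE]

Answer: [0-4 ALLOC][5-7 ALLOC][8-27 FREE]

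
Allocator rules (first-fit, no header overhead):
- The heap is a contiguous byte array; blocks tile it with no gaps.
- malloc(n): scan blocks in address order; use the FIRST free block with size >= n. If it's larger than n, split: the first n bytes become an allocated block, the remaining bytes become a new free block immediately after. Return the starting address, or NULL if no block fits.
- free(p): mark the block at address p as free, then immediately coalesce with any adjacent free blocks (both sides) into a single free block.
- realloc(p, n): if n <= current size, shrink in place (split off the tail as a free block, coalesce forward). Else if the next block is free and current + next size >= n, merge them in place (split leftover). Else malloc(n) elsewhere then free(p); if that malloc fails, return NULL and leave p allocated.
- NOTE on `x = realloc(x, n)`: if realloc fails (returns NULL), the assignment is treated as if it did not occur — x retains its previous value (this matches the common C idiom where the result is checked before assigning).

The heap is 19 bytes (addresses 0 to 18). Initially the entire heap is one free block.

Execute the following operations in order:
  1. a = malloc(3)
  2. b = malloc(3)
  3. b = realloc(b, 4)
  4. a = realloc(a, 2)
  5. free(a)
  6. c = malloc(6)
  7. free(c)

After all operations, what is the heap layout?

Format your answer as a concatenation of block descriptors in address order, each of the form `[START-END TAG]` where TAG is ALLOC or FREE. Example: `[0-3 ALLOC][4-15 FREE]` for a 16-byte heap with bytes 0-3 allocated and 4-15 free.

Answer: [0-2 FREE][3-6 ALLOC][7-18 FREE]

Derivation:
Op 1: a = malloc(3) -> a = 0; heap: [0-2 ALLOC][3-18 FREE]
Op 2: b = malloc(3) -> b = 3; heap: [0-2 ALLOC][3-5 ALLOC][6-18 FREE]
Op 3: b = realloc(b, 4) -> b = 3; heap: [0-2 ALLOC][3-6 ALLOC][7-18 FREE]
Op 4: a = realloc(a, 2) -> a = 0; heap: [0-1 ALLOC][2-2 FREE][3-6 ALLOC][7-18 FREE]
Op 5: free(a) -> (freed a); heap: [0-2 FREE][3-6 ALLOC][7-18 FREE]
Op 6: c = malloc(6) -> c = 7; heap: [0-2 FREE][3-6 ALLOC][7-12 ALLOC][13-18 FREE]
Op 7: free(c) -> (freed c); heap: [0-2 FREE][3-6 ALLOC][7-18 FREE]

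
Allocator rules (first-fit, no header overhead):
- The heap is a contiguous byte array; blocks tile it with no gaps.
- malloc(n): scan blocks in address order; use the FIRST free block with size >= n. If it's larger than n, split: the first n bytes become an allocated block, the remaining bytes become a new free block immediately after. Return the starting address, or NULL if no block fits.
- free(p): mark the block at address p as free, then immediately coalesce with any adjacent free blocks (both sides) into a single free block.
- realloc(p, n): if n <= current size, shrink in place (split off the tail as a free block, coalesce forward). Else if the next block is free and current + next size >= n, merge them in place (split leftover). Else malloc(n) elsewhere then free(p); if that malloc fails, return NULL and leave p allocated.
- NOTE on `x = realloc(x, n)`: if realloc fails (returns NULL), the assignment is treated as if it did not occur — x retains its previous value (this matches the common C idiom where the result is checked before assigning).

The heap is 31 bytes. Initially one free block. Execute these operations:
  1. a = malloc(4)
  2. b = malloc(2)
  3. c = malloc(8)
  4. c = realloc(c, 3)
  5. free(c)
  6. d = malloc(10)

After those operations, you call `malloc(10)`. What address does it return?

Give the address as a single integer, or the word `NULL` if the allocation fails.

Answer: 16

Derivation:
Op 1: a = malloc(4) -> a = 0; heap: [0-3 ALLOC][4-30 FREE]
Op 2: b = malloc(2) -> b = 4; heap: [0-3 ALLOC][4-5 ALLOC][6-30 FREE]
Op 3: c = malloc(8) -> c = 6; heap: [0-3 ALLOC][4-5 ALLOC][6-13 ALLOC][14-30 FREE]
Op 4: c = realloc(c, 3) -> c = 6; heap: [0-3 ALLOC][4-5 ALLOC][6-8 ALLOC][9-30 FREE]
Op 5: free(c) -> (freed c); heap: [0-3 ALLOC][4-5 ALLOC][6-30 FREE]
Op 6: d = malloc(10) -> d = 6; heap: [0-3 ALLOC][4-5 ALLOC][6-15 ALLOC][16-30 FREE]
malloc(10): first-fit scan over [0-3 ALLOC][4-5 ALLOC][6-15 ALLOC][16-30 FREE] -> 16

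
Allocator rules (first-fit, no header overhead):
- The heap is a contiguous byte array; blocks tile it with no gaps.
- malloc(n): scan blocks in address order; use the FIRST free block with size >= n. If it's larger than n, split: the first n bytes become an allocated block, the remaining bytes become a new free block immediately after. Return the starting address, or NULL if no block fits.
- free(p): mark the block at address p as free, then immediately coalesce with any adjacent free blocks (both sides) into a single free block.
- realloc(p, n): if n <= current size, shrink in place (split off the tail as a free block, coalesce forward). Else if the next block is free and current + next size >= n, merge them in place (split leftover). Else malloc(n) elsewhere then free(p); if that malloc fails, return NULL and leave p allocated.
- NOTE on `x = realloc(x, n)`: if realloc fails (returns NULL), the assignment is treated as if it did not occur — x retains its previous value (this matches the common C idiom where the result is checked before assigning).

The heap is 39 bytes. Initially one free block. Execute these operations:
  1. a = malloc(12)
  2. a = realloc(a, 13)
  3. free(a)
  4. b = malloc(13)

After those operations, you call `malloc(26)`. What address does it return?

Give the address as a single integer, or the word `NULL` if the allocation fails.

Answer: 13

Derivation:
Op 1: a = malloc(12) -> a = 0; heap: [0-11 ALLOC][12-38 FREE]
Op 2: a = realloc(a, 13) -> a = 0; heap: [0-12 ALLOC][13-38 FREE]
Op 3: free(a) -> (freed a); heap: [0-38 FREE]
Op 4: b = malloc(13) -> b = 0; heap: [0-12 ALLOC][13-38 FREE]
malloc(26): first-fit scan over [0-12 ALLOC][13-38 FREE] -> 13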